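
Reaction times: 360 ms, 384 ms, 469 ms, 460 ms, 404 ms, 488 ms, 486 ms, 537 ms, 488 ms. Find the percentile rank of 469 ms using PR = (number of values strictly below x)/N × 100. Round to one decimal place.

N = 9.
Strictly below 469: 4. Equal to 469: 1.
PR = 4/9 × 100 = 44.4

44.4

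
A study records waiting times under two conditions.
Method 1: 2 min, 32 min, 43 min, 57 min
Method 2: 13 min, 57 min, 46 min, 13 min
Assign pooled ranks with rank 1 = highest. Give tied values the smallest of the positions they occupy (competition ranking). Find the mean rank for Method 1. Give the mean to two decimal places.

Sorted (descending): 57, 57, 46, 43, 32, 13, 13, 2
The 2 values of 57 occupy positions 1–2 → each gets rank 1.
The 2 values of 13 occupy positions 6–7 → each gets rank 6.
Method 1 values → pooled ranks: 2→8, 32→5, 43→4, 57→1
Mean rank = (8 + 5 + 4 + 1) / 4 = 4.50

4.50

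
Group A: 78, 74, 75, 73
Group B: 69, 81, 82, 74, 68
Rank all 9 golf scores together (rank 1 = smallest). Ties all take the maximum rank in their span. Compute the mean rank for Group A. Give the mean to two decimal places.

Sorted (ascending): 68, 69, 73, 74, 74, 75, 78, 81, 82
The 2 values of 74 occupy positions 4–5 → each gets rank 5.
Group A values → pooled ranks: 78→7, 74→5, 75→6, 73→3
Mean rank = (7 + 5 + 6 + 3) / 4 = 5.25

5.25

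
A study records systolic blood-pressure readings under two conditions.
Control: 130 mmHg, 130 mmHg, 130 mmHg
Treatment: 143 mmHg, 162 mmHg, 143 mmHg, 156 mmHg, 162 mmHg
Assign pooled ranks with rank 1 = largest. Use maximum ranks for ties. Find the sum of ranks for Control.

Sorted (descending): 162, 162, 156, 143, 143, 130, 130, 130
The 2 values of 162 occupy positions 1–2 → each gets rank 2.
The 2 values of 143 occupy positions 4–5 → each gets rank 5.
The 3 values of 130 occupy positions 6–8 → each gets rank 8.
Control values → pooled ranks: 130→8, 130→8, 130→8
Rank sum = 8 + 8 + 8 = 24

24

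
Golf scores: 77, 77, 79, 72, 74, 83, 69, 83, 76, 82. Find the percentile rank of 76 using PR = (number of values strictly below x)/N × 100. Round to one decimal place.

30.0

N = 10.
Strictly below 76: 3. Equal to 76: 1.
PR = 3/10 × 100 = 30.0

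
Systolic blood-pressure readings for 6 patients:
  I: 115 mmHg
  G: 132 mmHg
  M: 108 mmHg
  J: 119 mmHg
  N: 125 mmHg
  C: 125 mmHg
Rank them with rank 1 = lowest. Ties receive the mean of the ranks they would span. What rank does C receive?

4.5

Sorted (ascending): 108, 115, 119, 125, 125, 132
The 2 values of 125 occupy positions 4–5 → average rank (4+5)/2 = 4.5.
C has value 125 mmHg → rank 4.5.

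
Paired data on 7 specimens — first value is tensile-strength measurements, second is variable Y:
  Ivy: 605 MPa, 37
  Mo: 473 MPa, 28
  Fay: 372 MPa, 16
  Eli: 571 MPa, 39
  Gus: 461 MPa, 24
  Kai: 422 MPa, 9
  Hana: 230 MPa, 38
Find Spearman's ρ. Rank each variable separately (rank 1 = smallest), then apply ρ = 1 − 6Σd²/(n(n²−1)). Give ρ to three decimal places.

0.357

Ranks of variable 1: 7, 5, 2, 6, 4, 3, 1
Ranks of variable 2: 5, 4, 2, 7, 3, 1, 6
d = r₁ − r₂: 2, 1, 0, -1, 1, 2, -5
d²: 4, 1, 0, 1, 1, 4, 25; Σd² = 36
ρ = 1 − 6·36/(7·48) = 1 − 216/336 = 0.357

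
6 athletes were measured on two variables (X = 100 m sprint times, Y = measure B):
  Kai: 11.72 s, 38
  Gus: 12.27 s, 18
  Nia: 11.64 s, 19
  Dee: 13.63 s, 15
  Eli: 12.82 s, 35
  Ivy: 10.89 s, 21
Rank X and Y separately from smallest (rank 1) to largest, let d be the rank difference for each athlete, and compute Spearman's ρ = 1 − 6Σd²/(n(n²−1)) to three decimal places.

-0.371

Ranks of variable 1: 3, 4, 2, 6, 5, 1
Ranks of variable 2: 6, 2, 3, 1, 5, 4
d = r₁ − r₂: -3, 2, -1, 5, 0, -3
d²: 9, 4, 1, 25, 0, 9; Σd² = 48
ρ = 1 − 6·48/(6·35) = 1 − 288/210 = -0.371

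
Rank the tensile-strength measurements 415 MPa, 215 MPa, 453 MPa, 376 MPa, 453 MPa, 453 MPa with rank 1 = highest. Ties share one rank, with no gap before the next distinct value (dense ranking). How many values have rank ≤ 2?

Sorted (descending): 453, 453, 453, 415, 376, 215
The 3 values of 453 share dense rank 1.
Remaining distinct values take the next consecutive integers.
Ranks ≤ 2: {1, 1, 1, 2} → 4 values.

4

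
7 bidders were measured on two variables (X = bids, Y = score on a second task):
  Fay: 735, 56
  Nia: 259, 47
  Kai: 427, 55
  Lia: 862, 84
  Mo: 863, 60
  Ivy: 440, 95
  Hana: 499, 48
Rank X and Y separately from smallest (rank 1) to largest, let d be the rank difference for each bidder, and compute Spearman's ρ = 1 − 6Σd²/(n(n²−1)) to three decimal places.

Ranks of variable 1: 5, 1, 2, 6, 7, 3, 4
Ranks of variable 2: 4, 1, 3, 6, 5, 7, 2
d = r₁ − r₂: 1, 0, -1, 0, 2, -4, 2
d²: 1, 0, 1, 0, 4, 16, 4; Σd² = 26
ρ = 1 − 6·26/(7·48) = 1 − 156/336 = 0.536

0.536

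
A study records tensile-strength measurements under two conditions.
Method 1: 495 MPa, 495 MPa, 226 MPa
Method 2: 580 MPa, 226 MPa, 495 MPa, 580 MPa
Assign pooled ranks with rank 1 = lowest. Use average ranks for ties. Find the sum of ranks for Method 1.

Sorted (ascending): 226, 226, 495, 495, 495, 580, 580
The 2 values of 226 occupy positions 1–2 → average rank (1+2)/2 = 1.5.
The 3 values of 495 occupy positions 3–5 → average rank 4.
The 2 values of 580 occupy positions 6–7 → average rank (6+7)/2 = 6.5.
Method 1 values → pooled ranks: 495→4, 495→4, 226→1.5
Rank sum = 4 + 4 + 1.5 = 9.5

9.5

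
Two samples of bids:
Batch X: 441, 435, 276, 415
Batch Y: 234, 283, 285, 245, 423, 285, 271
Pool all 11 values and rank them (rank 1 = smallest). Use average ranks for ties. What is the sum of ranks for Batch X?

Sorted (ascending): 234, 245, 271, 276, 283, 285, 285, 415, 423, 435, 441
The 2 values of 285 occupy positions 6–7 → average rank (6+7)/2 = 6.5.
Batch X values → pooled ranks: 441→11, 435→10, 276→4, 415→8
Rank sum = 11 + 10 + 4 + 8 = 33

33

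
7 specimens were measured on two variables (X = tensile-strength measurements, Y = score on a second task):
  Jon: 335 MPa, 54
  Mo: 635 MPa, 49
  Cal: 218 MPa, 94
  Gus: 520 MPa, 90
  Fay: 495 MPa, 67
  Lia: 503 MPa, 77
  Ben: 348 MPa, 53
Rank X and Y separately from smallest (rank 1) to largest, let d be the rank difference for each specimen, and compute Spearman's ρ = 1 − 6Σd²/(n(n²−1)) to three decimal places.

-0.321

Ranks of variable 1: 2, 7, 1, 6, 4, 5, 3
Ranks of variable 2: 3, 1, 7, 6, 4, 5, 2
d = r₁ − r₂: -1, 6, -6, 0, 0, 0, 1
d²: 1, 36, 36, 0, 0, 0, 1; Σd² = 74
ρ = 1 − 6·74/(7·48) = 1 − 444/336 = -0.321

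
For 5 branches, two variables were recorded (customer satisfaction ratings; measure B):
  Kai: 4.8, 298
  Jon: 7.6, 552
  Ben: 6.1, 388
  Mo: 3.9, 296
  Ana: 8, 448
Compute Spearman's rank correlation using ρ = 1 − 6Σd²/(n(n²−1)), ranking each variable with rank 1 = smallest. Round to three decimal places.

Ranks of variable 1: 2, 4, 3, 1, 5
Ranks of variable 2: 2, 5, 3, 1, 4
d = r₁ − r₂: 0, -1, 0, 0, 1
d²: 0, 1, 0, 0, 1; Σd² = 2
ρ = 1 − 6·2/(5·24) = 1 − 12/120 = 0.900

0.900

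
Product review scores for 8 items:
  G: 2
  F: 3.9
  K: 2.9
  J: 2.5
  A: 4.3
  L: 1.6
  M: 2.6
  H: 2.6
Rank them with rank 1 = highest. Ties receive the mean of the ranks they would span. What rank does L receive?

8

Sorted (descending): 4.3, 3.9, 2.9, 2.6, 2.6, 2.5, 2, 1.6
The 2 values of 2.6 occupy positions 4–5 → average rank (4+5)/2 = 4.5.
L has value 1.6 → rank 8.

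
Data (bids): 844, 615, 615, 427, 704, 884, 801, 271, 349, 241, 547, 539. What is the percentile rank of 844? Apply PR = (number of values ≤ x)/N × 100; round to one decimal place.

N = 12.
Strictly below 844: 10. Equal to 844: 1.
PR = 11/12 × 100 = 91.7

91.7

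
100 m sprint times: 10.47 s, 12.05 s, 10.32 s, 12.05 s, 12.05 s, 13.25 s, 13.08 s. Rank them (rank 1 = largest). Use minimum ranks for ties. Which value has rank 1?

Sorted (descending): 13.25, 13.08, 12.05, 12.05, 12.05, 10.47, 10.32
The 3 values of 12.05 occupy positions 3–5 → each gets rank 3.
Rank 1 → value 13.25.

13.25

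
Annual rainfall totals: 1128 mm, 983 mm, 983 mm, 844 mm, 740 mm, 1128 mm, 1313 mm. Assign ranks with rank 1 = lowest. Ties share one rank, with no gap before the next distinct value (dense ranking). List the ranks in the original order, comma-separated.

Sorted (ascending): 740, 844, 983, 983, 1128, 1128, 1313
The 2 values of 983 share dense rank 3.
The 2 values of 1128 share dense rank 4.
Remaining distinct values take the next consecutive integers.

4, 3, 3, 2, 1, 4, 5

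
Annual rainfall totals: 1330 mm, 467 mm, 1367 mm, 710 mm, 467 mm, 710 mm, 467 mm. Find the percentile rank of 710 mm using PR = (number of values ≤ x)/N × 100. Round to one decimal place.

N = 7.
Strictly below 710: 3. Equal to 710: 2.
PR = 5/7 × 100 = 71.4

71.4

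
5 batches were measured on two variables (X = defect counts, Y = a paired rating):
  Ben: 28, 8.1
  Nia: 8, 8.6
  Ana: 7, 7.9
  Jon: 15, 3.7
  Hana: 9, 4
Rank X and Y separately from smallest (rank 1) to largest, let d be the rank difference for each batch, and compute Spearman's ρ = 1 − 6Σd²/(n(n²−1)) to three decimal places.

Ranks of variable 1: 5, 2, 1, 4, 3
Ranks of variable 2: 4, 5, 3, 1, 2
d = r₁ − r₂: 1, -3, -2, 3, 1
d²: 1, 9, 4, 9, 1; Σd² = 24
ρ = 1 − 6·24/(5·24) = 1 − 144/120 = -0.200

-0.200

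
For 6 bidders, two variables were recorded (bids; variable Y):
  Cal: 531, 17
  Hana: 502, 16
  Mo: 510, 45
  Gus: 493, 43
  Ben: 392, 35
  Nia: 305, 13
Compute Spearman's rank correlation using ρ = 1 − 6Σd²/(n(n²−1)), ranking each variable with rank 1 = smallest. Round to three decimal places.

Ranks of variable 1: 6, 4, 5, 3, 2, 1
Ranks of variable 2: 3, 2, 6, 5, 4, 1
d = r₁ − r₂: 3, 2, -1, -2, -2, 0
d²: 9, 4, 1, 4, 4, 0; Σd² = 22
ρ = 1 − 6·22/(6·35) = 1 − 132/210 = 0.371

0.371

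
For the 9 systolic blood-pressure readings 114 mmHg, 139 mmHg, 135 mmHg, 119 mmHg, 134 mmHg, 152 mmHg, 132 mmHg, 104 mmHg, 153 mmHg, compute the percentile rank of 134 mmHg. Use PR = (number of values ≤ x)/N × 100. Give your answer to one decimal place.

N = 9.
Strictly below 134: 4. Equal to 134: 1.
PR = 5/9 × 100 = 55.6

55.6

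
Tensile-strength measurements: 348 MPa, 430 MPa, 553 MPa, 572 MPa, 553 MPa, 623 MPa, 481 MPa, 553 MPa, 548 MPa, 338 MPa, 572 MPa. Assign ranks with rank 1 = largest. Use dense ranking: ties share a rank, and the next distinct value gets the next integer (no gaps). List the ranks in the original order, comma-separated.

7, 6, 3, 2, 3, 1, 5, 3, 4, 8, 2

Sorted (descending): 623, 572, 572, 553, 553, 553, 548, 481, 430, 348, 338
The 2 values of 572 share dense rank 2.
The 3 values of 553 share dense rank 3.
Remaining distinct values take the next consecutive integers.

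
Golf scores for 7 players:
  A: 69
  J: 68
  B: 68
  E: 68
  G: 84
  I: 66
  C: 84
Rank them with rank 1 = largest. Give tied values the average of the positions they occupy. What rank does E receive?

Sorted (descending): 84, 84, 69, 68, 68, 68, 66
The 2 values of 84 occupy positions 1–2 → average rank (1+2)/2 = 1.5.
The 3 values of 68 occupy positions 4–6 → average rank 5.
E has value 68 → rank 5.

5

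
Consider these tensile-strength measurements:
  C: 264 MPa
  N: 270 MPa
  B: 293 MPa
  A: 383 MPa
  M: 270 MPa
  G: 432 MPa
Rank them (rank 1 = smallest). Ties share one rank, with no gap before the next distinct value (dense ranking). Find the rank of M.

2

Sorted (ascending): 264, 270, 270, 293, 383, 432
The 2 values of 270 share dense rank 2.
Remaining distinct values take the next consecutive integers.
M has value 270 MPa → rank 2.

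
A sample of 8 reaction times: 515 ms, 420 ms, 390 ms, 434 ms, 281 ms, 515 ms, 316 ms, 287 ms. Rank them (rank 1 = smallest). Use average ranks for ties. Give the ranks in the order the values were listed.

Sorted (ascending): 281, 287, 316, 390, 420, 434, 515, 515
The 2 values of 515 occupy positions 7–8 → average rank (7+8)/2 = 7.5.

7.5, 5, 4, 6, 1, 7.5, 3, 2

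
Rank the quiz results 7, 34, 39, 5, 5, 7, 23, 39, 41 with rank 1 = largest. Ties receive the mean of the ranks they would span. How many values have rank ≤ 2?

Sorted (descending): 41, 39, 39, 34, 23, 7, 7, 5, 5
The 2 values of 39 occupy positions 2–3 → average rank (2+3)/2 = 2.5.
The 2 values of 7 occupy positions 6–7 → average rank (6+7)/2 = 6.5.
The 2 values of 5 occupy positions 8–9 → average rank (8+9)/2 = 8.5.
Ranks ≤ 2: {1} → 1 value.

1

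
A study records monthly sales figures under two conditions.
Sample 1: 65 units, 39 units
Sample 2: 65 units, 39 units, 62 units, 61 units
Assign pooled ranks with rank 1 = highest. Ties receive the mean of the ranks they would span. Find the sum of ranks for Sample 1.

Sorted (descending): 65, 65, 62, 61, 39, 39
The 2 values of 65 occupy positions 1–2 → average rank (1+2)/2 = 1.5.
The 2 values of 39 occupy positions 5–6 → average rank (5+6)/2 = 5.5.
Sample 1 values → pooled ranks: 65→1.5, 39→5.5
Rank sum = 1.5 + 5.5 = 7

7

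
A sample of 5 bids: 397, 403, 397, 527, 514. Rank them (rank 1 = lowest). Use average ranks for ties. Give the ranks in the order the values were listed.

Sorted (ascending): 397, 397, 403, 514, 527
The 2 values of 397 occupy positions 1–2 → average rank (1+2)/2 = 1.5.

1.5, 3, 1.5, 5, 4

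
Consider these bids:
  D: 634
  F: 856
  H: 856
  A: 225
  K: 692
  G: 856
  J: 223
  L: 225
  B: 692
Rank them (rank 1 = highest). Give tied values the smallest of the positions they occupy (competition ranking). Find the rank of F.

1

Sorted (descending): 856, 856, 856, 692, 692, 634, 225, 225, 223
The 3 values of 856 occupy positions 1–3 → each gets rank 1.
The 2 values of 692 occupy positions 4–5 → each gets rank 4.
The 2 values of 225 occupy positions 7–8 → each gets rank 7.
F has value 856 → rank 1.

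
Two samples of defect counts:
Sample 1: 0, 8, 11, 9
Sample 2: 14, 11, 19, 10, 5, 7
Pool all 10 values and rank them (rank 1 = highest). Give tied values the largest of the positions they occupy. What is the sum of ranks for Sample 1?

27

Sorted (descending): 19, 14, 11, 11, 10, 9, 8, 7, 5, 0
The 2 values of 11 occupy positions 3–4 → each gets rank 4.
Sample 1 values → pooled ranks: 0→10, 8→7, 11→4, 9→6
Rank sum = 10 + 7 + 4 + 6 = 27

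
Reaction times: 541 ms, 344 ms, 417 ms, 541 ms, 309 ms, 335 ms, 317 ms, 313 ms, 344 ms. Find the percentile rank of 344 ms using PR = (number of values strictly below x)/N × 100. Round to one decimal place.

N = 9.
Strictly below 344: 4. Equal to 344: 2.
PR = 4/9 × 100 = 44.4

44.4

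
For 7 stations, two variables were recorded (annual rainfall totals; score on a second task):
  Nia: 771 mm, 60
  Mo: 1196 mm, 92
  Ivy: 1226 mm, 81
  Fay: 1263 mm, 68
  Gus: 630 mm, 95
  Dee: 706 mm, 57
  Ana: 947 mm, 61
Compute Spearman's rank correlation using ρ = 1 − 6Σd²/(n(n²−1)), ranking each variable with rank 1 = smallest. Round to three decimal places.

0.107

Ranks of variable 1: 3, 5, 6, 7, 1, 2, 4
Ranks of variable 2: 2, 6, 5, 4, 7, 1, 3
d = r₁ − r₂: 1, -1, 1, 3, -6, 1, 1
d²: 1, 1, 1, 9, 36, 1, 1; Σd² = 50
ρ = 1 − 6·50/(7·48) = 1 − 300/336 = 0.107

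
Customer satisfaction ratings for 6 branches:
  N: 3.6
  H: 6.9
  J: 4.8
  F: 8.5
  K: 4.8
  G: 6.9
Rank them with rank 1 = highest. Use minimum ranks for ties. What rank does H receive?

2

Sorted (descending): 8.5, 6.9, 6.9, 4.8, 4.8, 3.6
The 2 values of 6.9 occupy positions 2–3 → each gets rank 2.
The 2 values of 4.8 occupy positions 4–5 → each gets rank 4.
H has value 6.9 → rank 2.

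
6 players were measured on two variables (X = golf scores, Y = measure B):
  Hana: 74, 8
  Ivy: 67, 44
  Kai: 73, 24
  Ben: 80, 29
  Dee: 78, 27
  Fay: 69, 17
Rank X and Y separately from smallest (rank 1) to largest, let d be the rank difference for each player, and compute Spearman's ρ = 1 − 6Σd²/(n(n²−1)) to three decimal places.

Ranks of variable 1: 4, 1, 3, 6, 5, 2
Ranks of variable 2: 1, 6, 3, 5, 4, 2
d = r₁ − r₂: 3, -5, 0, 1, 1, 0
d²: 9, 25, 0, 1, 1, 0; Σd² = 36
ρ = 1 − 6·36/(6·35) = 1 − 216/210 = -0.029

-0.029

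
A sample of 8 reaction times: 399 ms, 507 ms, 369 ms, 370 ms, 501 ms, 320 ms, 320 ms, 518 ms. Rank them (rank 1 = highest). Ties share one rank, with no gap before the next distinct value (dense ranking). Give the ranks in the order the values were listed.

Sorted (descending): 518, 507, 501, 399, 370, 369, 320, 320
The 2 values of 320 share dense rank 7.
Remaining distinct values take the next consecutive integers.

4, 2, 6, 5, 3, 7, 7, 1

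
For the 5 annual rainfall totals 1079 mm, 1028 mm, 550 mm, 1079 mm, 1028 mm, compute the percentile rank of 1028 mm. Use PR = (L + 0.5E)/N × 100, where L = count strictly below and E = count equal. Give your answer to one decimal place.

N = 5.
Strictly below 1028: 1. Equal to 1028: 2.
PR = (1 + 0.5·2)/5 × 100 = 40.0

40.0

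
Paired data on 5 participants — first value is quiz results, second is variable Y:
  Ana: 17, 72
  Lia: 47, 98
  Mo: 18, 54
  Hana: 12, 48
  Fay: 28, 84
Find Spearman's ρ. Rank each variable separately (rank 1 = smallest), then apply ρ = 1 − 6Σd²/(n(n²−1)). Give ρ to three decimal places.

0.900

Ranks of variable 1: 2, 5, 3, 1, 4
Ranks of variable 2: 3, 5, 2, 1, 4
d = r₁ − r₂: -1, 0, 1, 0, 0
d²: 1, 0, 1, 0, 0; Σd² = 2
ρ = 1 − 6·2/(5·24) = 1 − 12/120 = 0.900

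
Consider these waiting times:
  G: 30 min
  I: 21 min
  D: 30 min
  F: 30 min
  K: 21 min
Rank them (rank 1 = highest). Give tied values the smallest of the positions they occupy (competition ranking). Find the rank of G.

Sorted (descending): 30, 30, 30, 21, 21
The 3 values of 30 occupy positions 1–3 → each gets rank 1.
The 2 values of 21 occupy positions 4–5 → each gets rank 4.
G has value 30 min → rank 1.

1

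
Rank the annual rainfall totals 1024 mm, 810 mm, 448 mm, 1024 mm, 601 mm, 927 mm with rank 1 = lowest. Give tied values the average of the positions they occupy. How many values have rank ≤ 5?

4

Sorted (ascending): 448, 601, 810, 927, 1024, 1024
The 2 values of 1024 occupy positions 5–6 → average rank (5+6)/2 = 5.5.
Ranks ≤ 5: {1, 2, 3, 4} → 4 values.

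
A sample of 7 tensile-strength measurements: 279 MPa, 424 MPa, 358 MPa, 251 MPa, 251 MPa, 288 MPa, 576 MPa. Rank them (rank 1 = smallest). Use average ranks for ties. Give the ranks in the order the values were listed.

3, 6, 5, 1.5, 1.5, 4, 7

Sorted (ascending): 251, 251, 279, 288, 358, 424, 576
The 2 values of 251 occupy positions 1–2 → average rank (1+2)/2 = 1.5.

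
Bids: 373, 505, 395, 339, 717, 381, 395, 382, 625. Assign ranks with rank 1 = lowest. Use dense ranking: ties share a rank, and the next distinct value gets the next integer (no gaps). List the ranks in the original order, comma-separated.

Sorted (ascending): 339, 373, 381, 382, 395, 395, 505, 625, 717
The 2 values of 395 share dense rank 5.
Remaining distinct values take the next consecutive integers.

2, 6, 5, 1, 8, 3, 5, 4, 7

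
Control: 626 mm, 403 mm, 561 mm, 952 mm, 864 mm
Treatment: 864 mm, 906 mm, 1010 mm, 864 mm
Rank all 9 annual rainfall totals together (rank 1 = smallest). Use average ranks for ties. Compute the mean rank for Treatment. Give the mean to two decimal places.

6.50

Sorted (ascending): 403, 561, 626, 864, 864, 864, 906, 952, 1010
The 3 values of 864 occupy positions 4–6 → average rank 5.
Treatment values → pooled ranks: 864→5, 906→7, 1010→9, 864→5
Mean rank = (5 + 7 + 9 + 5) / 4 = 6.50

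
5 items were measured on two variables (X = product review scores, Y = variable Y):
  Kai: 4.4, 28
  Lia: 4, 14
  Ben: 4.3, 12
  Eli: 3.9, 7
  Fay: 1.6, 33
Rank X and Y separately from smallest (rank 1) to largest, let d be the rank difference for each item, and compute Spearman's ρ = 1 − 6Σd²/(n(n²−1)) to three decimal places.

Ranks of variable 1: 5, 3, 4, 2, 1
Ranks of variable 2: 4, 3, 2, 1, 5
d = r₁ − r₂: 1, 0, 2, 1, -4
d²: 1, 0, 4, 1, 16; Σd² = 22
ρ = 1 − 6·22/(5·24) = 1 − 132/120 = -0.100

-0.100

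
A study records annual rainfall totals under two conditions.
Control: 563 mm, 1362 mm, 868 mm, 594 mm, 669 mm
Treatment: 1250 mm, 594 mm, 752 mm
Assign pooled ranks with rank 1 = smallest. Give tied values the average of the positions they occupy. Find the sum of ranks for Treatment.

14.5

Sorted (ascending): 563, 594, 594, 669, 752, 868, 1250, 1362
The 2 values of 594 occupy positions 2–3 → average rank (2+3)/2 = 2.5.
Treatment values → pooled ranks: 1250→7, 594→2.5, 752→5
Rank sum = 7 + 2.5 + 5 = 14.5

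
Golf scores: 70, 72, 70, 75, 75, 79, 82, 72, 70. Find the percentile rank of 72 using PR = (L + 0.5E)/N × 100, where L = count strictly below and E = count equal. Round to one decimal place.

N = 9.
Strictly below 72: 3. Equal to 72: 2.
PR = (3 + 0.5·2)/9 × 100 = 44.4

44.4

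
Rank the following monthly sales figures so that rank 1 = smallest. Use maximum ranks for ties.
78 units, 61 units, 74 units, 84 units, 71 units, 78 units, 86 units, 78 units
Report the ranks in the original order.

Sorted (ascending): 61, 71, 74, 78, 78, 78, 84, 86
The 3 values of 78 occupy positions 4–6 → each gets rank 6.

6, 1, 3, 7, 2, 6, 8, 6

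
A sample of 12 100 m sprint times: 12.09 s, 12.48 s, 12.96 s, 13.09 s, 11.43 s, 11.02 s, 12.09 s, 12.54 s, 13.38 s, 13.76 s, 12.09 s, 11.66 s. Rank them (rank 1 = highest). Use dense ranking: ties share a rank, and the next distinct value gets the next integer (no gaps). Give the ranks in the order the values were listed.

Sorted (descending): 13.76, 13.38, 13.09, 12.96, 12.54, 12.48, 12.09, 12.09, 12.09, 11.66, 11.43, 11.02
The 3 values of 12.09 share dense rank 7.
Remaining distinct values take the next consecutive integers.

7, 6, 4, 3, 9, 10, 7, 5, 2, 1, 7, 8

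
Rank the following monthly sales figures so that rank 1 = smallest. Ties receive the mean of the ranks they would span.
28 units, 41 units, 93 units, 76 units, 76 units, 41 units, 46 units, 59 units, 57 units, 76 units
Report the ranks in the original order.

Sorted (ascending): 28, 41, 41, 46, 57, 59, 76, 76, 76, 93
The 2 values of 41 occupy positions 2–3 → average rank (2+3)/2 = 2.5.
The 3 values of 76 occupy positions 7–9 → average rank 8.

1, 2.5, 10, 8, 8, 2.5, 4, 6, 5, 8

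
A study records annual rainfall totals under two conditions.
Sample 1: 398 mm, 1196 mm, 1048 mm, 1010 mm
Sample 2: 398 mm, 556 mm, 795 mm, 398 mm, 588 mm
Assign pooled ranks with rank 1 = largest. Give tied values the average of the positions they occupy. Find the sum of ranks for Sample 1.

Sorted (descending): 1196, 1048, 1010, 795, 588, 556, 398, 398, 398
The 3 values of 398 occupy positions 7–9 → average rank 8.
Sample 1 values → pooled ranks: 398→8, 1196→1, 1048→2, 1010→3
Rank sum = 8 + 1 + 2 + 3 = 14

14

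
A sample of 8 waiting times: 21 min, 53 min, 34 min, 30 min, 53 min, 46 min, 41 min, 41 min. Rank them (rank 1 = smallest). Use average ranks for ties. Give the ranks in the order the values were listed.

1, 7.5, 3, 2, 7.5, 6, 4.5, 4.5

Sorted (ascending): 21, 30, 34, 41, 41, 46, 53, 53
The 2 values of 41 occupy positions 4–5 → average rank (4+5)/2 = 4.5.
The 2 values of 53 occupy positions 7–8 → average rank (7+8)/2 = 7.5.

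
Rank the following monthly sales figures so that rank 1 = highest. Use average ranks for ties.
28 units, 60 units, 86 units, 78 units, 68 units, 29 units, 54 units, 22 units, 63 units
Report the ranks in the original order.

8, 5, 1, 2, 3, 7, 6, 9, 4

Sorted (descending): 86, 78, 68, 63, 60, 54, 29, 28, 22
No ties — each value takes its position as its rank.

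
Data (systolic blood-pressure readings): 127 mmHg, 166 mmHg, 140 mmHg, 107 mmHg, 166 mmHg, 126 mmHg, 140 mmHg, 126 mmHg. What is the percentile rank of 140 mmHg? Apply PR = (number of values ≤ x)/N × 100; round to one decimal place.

75.0

N = 8.
Strictly below 140: 4. Equal to 140: 2.
PR = 6/8 × 100 = 75.0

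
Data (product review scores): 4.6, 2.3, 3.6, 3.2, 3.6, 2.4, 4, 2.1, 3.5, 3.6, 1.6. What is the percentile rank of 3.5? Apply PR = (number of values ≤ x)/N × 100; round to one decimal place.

54.5

N = 11.
Strictly below 3.5: 5. Equal to 3.5: 1.
PR = 6/11 × 100 = 54.5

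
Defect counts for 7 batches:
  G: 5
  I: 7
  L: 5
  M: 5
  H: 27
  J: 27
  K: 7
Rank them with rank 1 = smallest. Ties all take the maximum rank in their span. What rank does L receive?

3

Sorted (ascending): 5, 5, 5, 7, 7, 27, 27
The 3 values of 5 occupy positions 1–3 → each gets rank 3.
The 2 values of 7 occupy positions 4–5 → each gets rank 5.
The 2 values of 27 occupy positions 6–7 → each gets rank 7.
L has value 5 → rank 3.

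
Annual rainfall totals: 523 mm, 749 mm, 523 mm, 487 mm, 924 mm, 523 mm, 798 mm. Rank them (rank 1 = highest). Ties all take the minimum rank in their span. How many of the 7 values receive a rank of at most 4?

6

Sorted (descending): 924, 798, 749, 523, 523, 523, 487
The 3 values of 523 occupy positions 4–6 → each gets rank 4.
Ranks ≤ 4: {1, 2, 3, 4, 4, 4} → 6 values.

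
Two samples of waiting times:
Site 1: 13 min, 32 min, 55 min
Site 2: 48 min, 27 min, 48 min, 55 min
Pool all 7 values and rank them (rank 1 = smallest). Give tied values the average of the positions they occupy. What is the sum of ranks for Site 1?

Sorted (ascending): 13, 27, 32, 48, 48, 55, 55
The 2 values of 48 occupy positions 4–5 → average rank (4+5)/2 = 4.5.
The 2 values of 55 occupy positions 6–7 → average rank (6+7)/2 = 6.5.
Site 1 values → pooled ranks: 13→1, 32→3, 55→6.5
Rank sum = 1 + 3 + 6.5 = 10.5

10.5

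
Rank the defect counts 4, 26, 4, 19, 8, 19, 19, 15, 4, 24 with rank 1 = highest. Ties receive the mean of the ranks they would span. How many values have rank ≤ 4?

Sorted (descending): 26, 24, 19, 19, 19, 15, 8, 4, 4, 4
The 3 values of 19 occupy positions 3–5 → average rank 4.
The 3 values of 4 occupy positions 8–10 → average rank 9.
Ranks ≤ 4: {1, 2, 4, 4, 4} → 5 values.

5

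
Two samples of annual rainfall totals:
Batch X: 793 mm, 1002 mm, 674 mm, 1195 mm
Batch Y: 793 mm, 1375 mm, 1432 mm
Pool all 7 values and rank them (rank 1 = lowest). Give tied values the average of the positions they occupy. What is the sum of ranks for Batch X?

Sorted (ascending): 674, 793, 793, 1002, 1195, 1375, 1432
The 2 values of 793 occupy positions 2–3 → average rank (2+3)/2 = 2.5.
Batch X values → pooled ranks: 793→2.5, 1002→4, 674→1, 1195→5
Rank sum = 2.5 + 4 + 1 + 5 = 12.5

12.5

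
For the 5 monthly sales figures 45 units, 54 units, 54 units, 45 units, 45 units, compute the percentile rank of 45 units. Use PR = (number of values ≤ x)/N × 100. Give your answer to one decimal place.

60.0

N = 5.
Strictly below 45: 0. Equal to 45: 3.
PR = 3/5 × 100 = 60.0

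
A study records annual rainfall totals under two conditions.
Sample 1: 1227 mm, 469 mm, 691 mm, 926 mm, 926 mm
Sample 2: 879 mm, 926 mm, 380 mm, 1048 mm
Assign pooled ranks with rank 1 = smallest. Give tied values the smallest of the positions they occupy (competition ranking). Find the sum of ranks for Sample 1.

24

Sorted (ascending): 380, 469, 691, 879, 926, 926, 926, 1048, 1227
The 3 values of 926 occupy positions 5–7 → each gets rank 5.
Sample 1 values → pooled ranks: 1227→9, 469→2, 691→3, 926→5, 926→5
Rank sum = 9 + 2 + 3 + 5 + 5 = 24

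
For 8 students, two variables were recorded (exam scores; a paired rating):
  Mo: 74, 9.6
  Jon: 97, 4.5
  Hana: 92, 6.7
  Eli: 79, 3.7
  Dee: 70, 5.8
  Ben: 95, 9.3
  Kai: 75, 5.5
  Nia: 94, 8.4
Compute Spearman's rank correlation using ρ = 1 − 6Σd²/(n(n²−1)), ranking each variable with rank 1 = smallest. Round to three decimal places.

Ranks of variable 1: 2, 8, 5, 4, 1, 7, 3, 6
Ranks of variable 2: 8, 2, 5, 1, 4, 7, 3, 6
d = r₁ − r₂: -6, 6, 0, 3, -3, 0, 0, 0
d²: 36, 36, 0, 9, 9, 0, 0, 0; Σd² = 90
ρ = 1 − 6·90/(8·63) = 1 − 540/504 = -0.071

-0.071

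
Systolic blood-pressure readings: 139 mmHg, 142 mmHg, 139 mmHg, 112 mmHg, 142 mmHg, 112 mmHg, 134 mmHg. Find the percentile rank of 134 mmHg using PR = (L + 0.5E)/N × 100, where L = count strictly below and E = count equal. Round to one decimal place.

N = 7.
Strictly below 134: 2. Equal to 134: 1.
PR = (2 + 0.5·1)/7 × 100 = 35.7

35.7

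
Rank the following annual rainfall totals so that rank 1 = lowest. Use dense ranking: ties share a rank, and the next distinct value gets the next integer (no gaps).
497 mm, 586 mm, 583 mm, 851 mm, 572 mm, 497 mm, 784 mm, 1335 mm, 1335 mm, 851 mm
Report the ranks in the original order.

1, 4, 3, 6, 2, 1, 5, 7, 7, 6

Sorted (ascending): 497, 497, 572, 583, 586, 784, 851, 851, 1335, 1335
The 2 values of 497 share dense rank 1.
The 2 values of 851 share dense rank 6.
The 2 values of 1335 share dense rank 7.
Remaining distinct values take the next consecutive integers.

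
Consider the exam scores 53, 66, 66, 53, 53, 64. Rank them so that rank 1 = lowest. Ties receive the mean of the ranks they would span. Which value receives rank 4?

64

Sorted (ascending): 53, 53, 53, 64, 66, 66
The 3 values of 53 occupy positions 1–3 → average rank 2.
The 2 values of 66 occupy positions 5–6 → average rank (5+6)/2 = 5.5.
Rank 4 → value 64.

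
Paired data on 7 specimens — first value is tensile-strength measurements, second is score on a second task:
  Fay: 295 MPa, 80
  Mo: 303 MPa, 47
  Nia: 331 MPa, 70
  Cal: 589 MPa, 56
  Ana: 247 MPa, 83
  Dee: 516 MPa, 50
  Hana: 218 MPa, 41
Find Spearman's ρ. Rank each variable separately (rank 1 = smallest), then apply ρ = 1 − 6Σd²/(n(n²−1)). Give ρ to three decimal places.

Ranks of variable 1: 3, 4, 5, 7, 2, 6, 1
Ranks of variable 2: 6, 2, 5, 4, 7, 3, 1
d = r₁ − r₂: -3, 2, 0, 3, -5, 3, 0
d²: 9, 4, 0, 9, 25, 9, 0; Σd² = 56
ρ = 1 − 6·56/(7·48) = 1 − 336/336 = 0.000

0.000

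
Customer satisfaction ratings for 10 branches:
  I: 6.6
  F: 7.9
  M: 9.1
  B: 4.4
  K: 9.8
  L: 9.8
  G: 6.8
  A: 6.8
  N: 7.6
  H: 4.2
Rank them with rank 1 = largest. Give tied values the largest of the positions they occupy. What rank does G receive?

7

Sorted (descending): 9.8, 9.8, 9.1, 7.9, 7.6, 6.8, 6.8, 6.6, 4.4, 4.2
The 2 values of 9.8 occupy positions 1–2 → each gets rank 2.
The 2 values of 6.8 occupy positions 6–7 → each gets rank 7.
G has value 6.8 → rank 7.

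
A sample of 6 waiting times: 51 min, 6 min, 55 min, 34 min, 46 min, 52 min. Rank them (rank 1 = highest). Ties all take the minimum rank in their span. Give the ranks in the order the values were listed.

Sorted (descending): 55, 52, 51, 46, 34, 6
No ties — each value takes its position as its rank.

3, 6, 1, 5, 4, 2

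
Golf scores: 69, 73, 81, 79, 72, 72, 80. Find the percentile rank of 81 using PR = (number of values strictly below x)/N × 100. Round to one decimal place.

85.7

N = 7.
Strictly below 81: 6. Equal to 81: 1.
PR = 6/7 × 100 = 85.7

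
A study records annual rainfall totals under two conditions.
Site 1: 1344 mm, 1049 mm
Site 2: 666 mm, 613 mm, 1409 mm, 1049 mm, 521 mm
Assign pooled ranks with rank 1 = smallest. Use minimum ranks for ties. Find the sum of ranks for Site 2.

Sorted (ascending): 521, 613, 666, 1049, 1049, 1344, 1409
The 2 values of 1049 occupy positions 4–5 → each gets rank 4.
Site 2 values → pooled ranks: 666→3, 613→2, 1409→7, 1049→4, 521→1
Rank sum = 3 + 2 + 7 + 4 + 1 = 17

17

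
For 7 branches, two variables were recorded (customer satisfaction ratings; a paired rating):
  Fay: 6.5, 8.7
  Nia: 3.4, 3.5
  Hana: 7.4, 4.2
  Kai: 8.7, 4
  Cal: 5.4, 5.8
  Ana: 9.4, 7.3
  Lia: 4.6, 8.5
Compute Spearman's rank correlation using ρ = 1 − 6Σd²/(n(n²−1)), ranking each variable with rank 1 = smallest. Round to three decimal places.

Ranks of variable 1: 4, 1, 5, 6, 3, 7, 2
Ranks of variable 2: 7, 1, 3, 2, 4, 5, 6
d = r₁ − r₂: -3, 0, 2, 4, -1, 2, -4
d²: 9, 0, 4, 16, 1, 4, 16; Σd² = 50
ρ = 1 − 6·50/(7·48) = 1 − 300/336 = 0.107

0.107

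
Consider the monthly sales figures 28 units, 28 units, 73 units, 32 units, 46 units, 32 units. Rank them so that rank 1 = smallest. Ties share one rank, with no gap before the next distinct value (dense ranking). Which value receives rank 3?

46

Sorted (ascending): 28, 28, 32, 32, 46, 73
The 2 values of 28 share dense rank 1.
The 2 values of 32 share dense rank 2.
Remaining distinct values take the next consecutive integers.
Rank 3 → value 46.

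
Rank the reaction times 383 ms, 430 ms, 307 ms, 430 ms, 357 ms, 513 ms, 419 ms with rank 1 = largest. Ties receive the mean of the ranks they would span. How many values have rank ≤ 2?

1

Sorted (descending): 513, 430, 430, 419, 383, 357, 307
The 2 values of 430 occupy positions 2–3 → average rank (2+3)/2 = 2.5.
Ranks ≤ 2: {1} → 1 value.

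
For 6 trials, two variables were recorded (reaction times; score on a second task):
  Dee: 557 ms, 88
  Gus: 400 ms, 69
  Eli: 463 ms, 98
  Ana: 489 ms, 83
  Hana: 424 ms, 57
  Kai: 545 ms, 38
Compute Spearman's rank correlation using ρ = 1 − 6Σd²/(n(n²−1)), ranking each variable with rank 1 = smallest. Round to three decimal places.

Ranks of variable 1: 6, 1, 3, 4, 2, 5
Ranks of variable 2: 5, 3, 6, 4, 2, 1
d = r₁ − r₂: 1, -2, -3, 0, 0, 4
d²: 1, 4, 9, 0, 0, 16; Σd² = 30
ρ = 1 − 6·30/(6·35) = 1 − 180/210 = 0.143

0.143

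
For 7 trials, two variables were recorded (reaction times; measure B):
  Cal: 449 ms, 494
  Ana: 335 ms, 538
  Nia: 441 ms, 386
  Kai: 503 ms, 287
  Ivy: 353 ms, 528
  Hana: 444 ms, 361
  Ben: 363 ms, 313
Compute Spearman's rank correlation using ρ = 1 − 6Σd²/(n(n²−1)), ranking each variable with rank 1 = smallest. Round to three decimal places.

-0.679

Ranks of variable 1: 6, 1, 4, 7, 2, 5, 3
Ranks of variable 2: 5, 7, 4, 1, 6, 3, 2
d = r₁ − r₂: 1, -6, 0, 6, -4, 2, 1
d²: 1, 36, 0, 36, 16, 4, 1; Σd² = 94
ρ = 1 − 6·94/(7·48) = 1 − 564/336 = -0.679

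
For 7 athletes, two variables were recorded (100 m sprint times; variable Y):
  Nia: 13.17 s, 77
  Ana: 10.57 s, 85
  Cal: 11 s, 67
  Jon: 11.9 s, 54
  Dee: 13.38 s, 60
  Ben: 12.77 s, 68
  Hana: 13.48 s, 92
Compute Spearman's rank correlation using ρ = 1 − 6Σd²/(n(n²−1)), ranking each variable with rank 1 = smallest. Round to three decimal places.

0.179

Ranks of variable 1: 5, 1, 2, 3, 6, 4, 7
Ranks of variable 2: 5, 6, 3, 1, 2, 4, 7
d = r₁ − r₂: 0, -5, -1, 2, 4, 0, 0
d²: 0, 25, 1, 4, 16, 0, 0; Σd² = 46
ρ = 1 − 6·46/(7·48) = 1 − 276/336 = 0.179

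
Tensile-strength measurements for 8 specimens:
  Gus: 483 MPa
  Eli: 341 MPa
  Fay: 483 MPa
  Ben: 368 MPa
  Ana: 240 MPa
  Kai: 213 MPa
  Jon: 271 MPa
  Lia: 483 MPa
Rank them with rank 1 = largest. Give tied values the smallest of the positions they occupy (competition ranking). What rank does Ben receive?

4

Sorted (descending): 483, 483, 483, 368, 341, 271, 240, 213
The 3 values of 483 occupy positions 1–3 → each gets rank 1.
Ben has value 368 MPa → rank 4.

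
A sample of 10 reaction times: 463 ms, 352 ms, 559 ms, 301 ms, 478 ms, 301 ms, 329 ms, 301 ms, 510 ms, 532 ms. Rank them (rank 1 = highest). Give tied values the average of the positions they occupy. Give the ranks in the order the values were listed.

5, 6, 1, 9, 4, 9, 7, 9, 3, 2

Sorted (descending): 559, 532, 510, 478, 463, 352, 329, 301, 301, 301
The 3 values of 301 occupy positions 8–10 → average rank 9.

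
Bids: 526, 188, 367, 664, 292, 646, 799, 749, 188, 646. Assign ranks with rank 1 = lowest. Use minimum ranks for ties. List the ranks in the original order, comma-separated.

5, 1, 4, 8, 3, 6, 10, 9, 1, 6

Sorted (ascending): 188, 188, 292, 367, 526, 646, 646, 664, 749, 799
The 2 values of 188 occupy positions 1–2 → each gets rank 1.
The 2 values of 646 occupy positions 6–7 → each gets rank 6.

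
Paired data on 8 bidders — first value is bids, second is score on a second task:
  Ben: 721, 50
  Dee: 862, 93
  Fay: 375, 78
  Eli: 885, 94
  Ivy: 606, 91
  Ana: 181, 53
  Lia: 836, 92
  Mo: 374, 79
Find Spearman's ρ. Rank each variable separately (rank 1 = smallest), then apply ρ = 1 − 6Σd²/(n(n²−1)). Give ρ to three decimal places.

0.738

Ranks of variable 1: 5, 7, 3, 8, 4, 1, 6, 2
Ranks of variable 2: 1, 7, 3, 8, 5, 2, 6, 4
d = r₁ − r₂: 4, 0, 0, 0, -1, -1, 0, -2
d²: 16, 0, 0, 0, 1, 1, 0, 4; Σd² = 22
ρ = 1 − 6·22/(8·63) = 1 − 132/504 = 0.738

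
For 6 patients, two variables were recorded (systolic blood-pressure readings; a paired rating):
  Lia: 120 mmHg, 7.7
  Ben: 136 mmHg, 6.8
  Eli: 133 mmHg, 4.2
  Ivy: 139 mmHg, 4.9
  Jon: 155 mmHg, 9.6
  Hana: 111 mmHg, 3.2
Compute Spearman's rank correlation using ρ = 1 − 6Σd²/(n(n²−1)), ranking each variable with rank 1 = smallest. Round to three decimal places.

0.600

Ranks of variable 1: 2, 4, 3, 5, 6, 1
Ranks of variable 2: 5, 4, 2, 3, 6, 1
d = r₁ − r₂: -3, 0, 1, 2, 0, 0
d²: 9, 0, 1, 4, 0, 0; Σd² = 14
ρ = 1 − 6·14/(6·35) = 1 − 84/210 = 0.600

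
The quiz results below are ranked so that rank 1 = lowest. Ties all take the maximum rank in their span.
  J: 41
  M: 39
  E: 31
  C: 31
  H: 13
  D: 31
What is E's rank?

Sorted (ascending): 13, 31, 31, 31, 39, 41
The 3 values of 31 occupy positions 2–4 → each gets rank 4.
E has value 31 → rank 4.

4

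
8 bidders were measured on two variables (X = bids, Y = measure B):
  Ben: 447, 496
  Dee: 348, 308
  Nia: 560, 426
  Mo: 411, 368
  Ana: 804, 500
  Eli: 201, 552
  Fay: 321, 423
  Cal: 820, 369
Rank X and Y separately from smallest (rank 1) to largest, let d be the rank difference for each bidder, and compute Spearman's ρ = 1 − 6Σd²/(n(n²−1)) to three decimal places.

Ranks of variable 1: 5, 3, 6, 4, 7, 1, 2, 8
Ranks of variable 2: 6, 1, 5, 2, 7, 8, 4, 3
d = r₁ − r₂: -1, 2, 1, 2, 0, -7, -2, 5
d²: 1, 4, 1, 4, 0, 49, 4, 25; Σd² = 88
ρ = 1 − 6·88/(8·63) = 1 − 528/504 = -0.048

-0.048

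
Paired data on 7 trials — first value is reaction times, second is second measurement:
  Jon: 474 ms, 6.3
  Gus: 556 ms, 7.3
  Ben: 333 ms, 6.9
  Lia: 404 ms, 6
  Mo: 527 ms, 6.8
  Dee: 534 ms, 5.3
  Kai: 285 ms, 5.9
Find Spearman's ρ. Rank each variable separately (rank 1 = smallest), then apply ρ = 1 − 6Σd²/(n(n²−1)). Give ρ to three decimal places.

0.250

Ranks of variable 1: 4, 7, 2, 3, 5, 6, 1
Ranks of variable 2: 4, 7, 6, 3, 5, 1, 2
d = r₁ − r₂: 0, 0, -4, 0, 0, 5, -1
d²: 0, 0, 16, 0, 0, 25, 1; Σd² = 42
ρ = 1 − 6·42/(7·48) = 1 − 252/336 = 0.250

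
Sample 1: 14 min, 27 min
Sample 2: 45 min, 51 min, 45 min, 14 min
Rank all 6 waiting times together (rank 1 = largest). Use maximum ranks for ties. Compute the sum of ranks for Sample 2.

Sorted (descending): 51, 45, 45, 27, 14, 14
The 2 values of 45 occupy positions 2–3 → each gets rank 3.
The 2 values of 14 occupy positions 5–6 → each gets rank 6.
Sample 2 values → pooled ranks: 45→3, 51→1, 45→3, 14→6
Rank sum = 3 + 1 + 3 + 6 = 13

13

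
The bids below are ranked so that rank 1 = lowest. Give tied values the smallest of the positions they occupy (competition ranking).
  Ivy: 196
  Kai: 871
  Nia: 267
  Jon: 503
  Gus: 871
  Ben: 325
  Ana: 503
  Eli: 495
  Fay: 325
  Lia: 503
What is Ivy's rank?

Sorted (ascending): 196, 267, 325, 325, 495, 503, 503, 503, 871, 871
The 2 values of 325 occupy positions 3–4 → each gets rank 3.
The 3 values of 503 occupy positions 6–8 → each gets rank 6.
The 2 values of 871 occupy positions 9–10 → each gets rank 9.
Ivy has value 196 → rank 1.

1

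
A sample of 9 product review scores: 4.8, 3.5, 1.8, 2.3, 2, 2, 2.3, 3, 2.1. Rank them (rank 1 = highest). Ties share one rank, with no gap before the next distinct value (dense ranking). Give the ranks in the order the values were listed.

Sorted (descending): 4.8, 3.5, 3, 2.3, 2.3, 2.1, 2, 2, 1.8
The 2 values of 2.3 share dense rank 4.
The 2 values of 2 share dense rank 6.
Remaining distinct values take the next consecutive integers.

1, 2, 7, 4, 6, 6, 4, 3, 5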